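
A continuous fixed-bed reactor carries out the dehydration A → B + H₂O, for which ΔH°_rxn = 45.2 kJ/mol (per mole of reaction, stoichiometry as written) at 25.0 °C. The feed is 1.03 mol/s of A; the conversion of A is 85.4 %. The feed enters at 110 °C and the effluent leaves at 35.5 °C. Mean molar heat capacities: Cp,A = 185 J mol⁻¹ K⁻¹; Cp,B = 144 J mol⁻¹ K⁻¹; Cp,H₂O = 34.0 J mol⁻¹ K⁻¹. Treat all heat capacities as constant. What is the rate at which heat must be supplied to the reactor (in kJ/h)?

Extent of reaction ξ = 0.854 × 1.03 = 0.87962 mol/s
Reaction term: ξ·ΔH°_rxn = 0.87962 × 45.2 = 39.759 kJ/s
Sensible, feed 110→25 °C: -16.197 kJ/s
Outlet flows (mol/s): A 0.15038, B 0.87962, H₂O 0.87962
Sensible, products 25→35.5 °C: 1.9361 kJ/s
Q = ΔH = 25.498 kJ/s = 25.498 kW
Heat supplied = 91794 kJ/h

Q_in = 91800 kJ/h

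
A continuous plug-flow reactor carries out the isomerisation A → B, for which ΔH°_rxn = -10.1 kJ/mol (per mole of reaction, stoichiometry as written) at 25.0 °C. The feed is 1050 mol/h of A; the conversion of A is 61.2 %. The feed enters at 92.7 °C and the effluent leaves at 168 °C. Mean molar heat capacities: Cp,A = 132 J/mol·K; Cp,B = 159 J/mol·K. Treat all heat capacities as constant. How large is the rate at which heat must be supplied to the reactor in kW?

Q_in = 1.79 kW

Extent of reaction ξ = 0.612 × 1050 = 642.6 mol/h
Reaction term: ξ·ΔH°_rxn = 642.6 × -10.1 = -6490.3 kJ/h
Sensible, feed 92.7→25 °C: -9383.2 kJ/h
Outlet flows (mol/h): A 407.4, B 642.6
Sensible, products 25→168 °C: 22301 kJ/h
Q = ΔH = 6427.4 kJ/h = 1.7854 kW
Heat supplied = 1.7854 kW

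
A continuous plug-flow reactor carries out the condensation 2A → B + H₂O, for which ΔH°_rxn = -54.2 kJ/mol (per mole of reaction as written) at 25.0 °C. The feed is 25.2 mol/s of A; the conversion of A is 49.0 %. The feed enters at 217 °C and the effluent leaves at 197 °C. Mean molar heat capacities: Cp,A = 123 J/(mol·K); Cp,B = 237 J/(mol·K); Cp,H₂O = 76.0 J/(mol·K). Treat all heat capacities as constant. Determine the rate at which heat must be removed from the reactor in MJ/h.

Q_out = 1170 MJ/h

Extent of reaction ξ = 0.490 × 25.2 / 2 = 6.174 mol/s
Reaction term: ξ·ΔH°_rxn = 6.174 × -54.2 = -334.63 kJ/s
Sensible, feed 217→25 °C: -595.12 kJ/s
Outlet flows (mol/s): A 12.852, B 6.174, H₂O 6.174
Sensible, products 25→197 °C: 604.28 kJ/s
Q = ΔH = -325.47 kJ/s = -325.47 kW
Heat removed = 1171.7 MJ/h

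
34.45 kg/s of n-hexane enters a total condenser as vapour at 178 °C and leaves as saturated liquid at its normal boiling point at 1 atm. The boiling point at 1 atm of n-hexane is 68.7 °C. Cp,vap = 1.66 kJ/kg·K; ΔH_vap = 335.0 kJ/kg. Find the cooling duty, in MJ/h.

vapour 178→68.7 °C: -181.44 kJ/kg
condensation at 68.7 °C: -335 kJ/kg
Δh = -181.44 + -335 = -516.44 kJ/kg
Q = ṁ·Δh = 34.45 kg/s × -516.44 kJ/kg = -17791 kJ/s
|Q| = 17791 kW = 64049 MJ/h

Q_c = 64000 MJ/h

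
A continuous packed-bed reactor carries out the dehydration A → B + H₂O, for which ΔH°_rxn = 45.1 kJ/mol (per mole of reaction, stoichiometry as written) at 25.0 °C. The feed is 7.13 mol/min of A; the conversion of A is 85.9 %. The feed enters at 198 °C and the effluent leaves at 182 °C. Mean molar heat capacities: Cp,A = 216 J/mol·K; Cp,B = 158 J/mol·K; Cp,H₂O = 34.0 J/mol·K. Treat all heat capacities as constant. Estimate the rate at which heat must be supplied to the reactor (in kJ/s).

Extent of reaction ξ = 0.859 × 7.13 = 6.1247 mol/min
Reaction term: ξ·ΔH°_rxn = 6.1247 × 45.1 = 276.22 kJ/min
Sensible, feed 198→25 °C: -266.43 kJ/min
Outlet flows (mol/min): A 1.0053, B 6.1247, H₂O 6.1247
Sensible, products 25→182 °C: 218.71 kJ/min
Q = ΔH = 228.5 kJ/min = 3.8084 kW
Heat supplied = 3.8084 kJ/s

Q_in = 3.81 kJ/s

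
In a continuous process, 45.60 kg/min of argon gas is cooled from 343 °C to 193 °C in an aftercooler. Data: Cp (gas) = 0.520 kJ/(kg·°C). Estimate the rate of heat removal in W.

Q_c = 59300 W

Q = ṁ·Cp·ΔT = 45.60 × 0.520 × (193 − 343) = -3556.8 kJ/min
Converting: 3556.8 / 60 s = 59.28 kW
Cooling duty = 59280 W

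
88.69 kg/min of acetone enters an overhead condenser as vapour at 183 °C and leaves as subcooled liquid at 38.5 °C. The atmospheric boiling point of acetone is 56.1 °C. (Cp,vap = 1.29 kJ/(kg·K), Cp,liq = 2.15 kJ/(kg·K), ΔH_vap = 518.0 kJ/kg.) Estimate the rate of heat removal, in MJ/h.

vapour 183→56.1 °C: -163.7 kJ/kg
condensation at 56.1 °C: -518 kJ/kg
liquid 56.1→38.5 °C: -37.84 kJ/kg
Δh = -163.7 + -518 + -37.84 = -719.54 kJ/kg
Q = ṁ·Δh = 88.69 kg/min × -719.54 kJ/kg = -63816 kJ/min
|Q| = 1063.6 kW = 3829 MJ/h

Q_c = 3830 MJ/h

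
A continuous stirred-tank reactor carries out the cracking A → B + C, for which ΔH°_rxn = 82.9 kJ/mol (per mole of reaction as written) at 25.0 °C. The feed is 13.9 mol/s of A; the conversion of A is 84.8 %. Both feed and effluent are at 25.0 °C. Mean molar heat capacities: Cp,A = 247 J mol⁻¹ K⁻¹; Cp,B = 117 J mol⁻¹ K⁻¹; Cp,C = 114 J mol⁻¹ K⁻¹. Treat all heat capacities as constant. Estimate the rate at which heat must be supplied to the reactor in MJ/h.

Extent of reaction ξ = 0.848 × 13.9 = 11.787 mol/s
Reaction term: ξ·ΔH°_rxn = 11.787 × 82.9 = 977.16 kJ/s
Q = ΔH = 977.16 kJ/s = 977.16 kW
Heat supplied = 3517.8 MJ/h

Q_in = 3520 MJ/h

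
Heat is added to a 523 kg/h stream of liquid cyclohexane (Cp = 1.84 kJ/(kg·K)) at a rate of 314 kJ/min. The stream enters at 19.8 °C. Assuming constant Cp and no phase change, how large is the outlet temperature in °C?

T_out = 39.4 °C

Q = 314 kJ/min = 18840 kJ/h
ΔT = Q/(ṁ·Cp) = 18840/(523×1.84) = 19.578 K
T_out = 19.8 + 19.578 = 39.378 °C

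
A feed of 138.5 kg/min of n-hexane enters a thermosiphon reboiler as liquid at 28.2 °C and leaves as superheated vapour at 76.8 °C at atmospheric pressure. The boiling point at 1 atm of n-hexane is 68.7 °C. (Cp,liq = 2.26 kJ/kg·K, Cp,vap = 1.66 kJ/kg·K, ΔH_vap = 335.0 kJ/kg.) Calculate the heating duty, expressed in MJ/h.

Q = 3660 MJ/h

liquid 28.2→68.7 °C: 91.53 kJ/kg
vaporisation at 68.7 °C: 335 kJ/kg
vapour 68.7→76.8 °C: 13.446 kJ/kg
Δh = 91.53 + 335 + 13.446 = 439.98 kJ/kg
Q = ṁ·Δh = 138.5 kg/min × 439.98 kJ/kg = 60937 kJ/min
|Q| = 1015.6 kW = 3656.2 MJ/h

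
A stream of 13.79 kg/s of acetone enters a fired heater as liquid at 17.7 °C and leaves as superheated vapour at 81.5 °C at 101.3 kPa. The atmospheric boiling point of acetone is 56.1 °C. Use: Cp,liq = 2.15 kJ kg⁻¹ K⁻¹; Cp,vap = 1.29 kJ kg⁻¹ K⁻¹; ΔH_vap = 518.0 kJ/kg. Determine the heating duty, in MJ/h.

Q = 31400 MJ/h

liquid 17.7→56.1 °C: 82.56 kJ/kg
vaporisation at 56.1 °C: 518 kJ/kg
vapour 56.1→81.5 °C: 32.766 kJ/kg
Δh = 82.56 + 518 + 32.766 = 633.33 kJ/kg
Q = ṁ·Δh = 13.79 kg/s × 633.33 kJ/kg = 8733.6 kJ/s
|Q| = 8733.6 kW = 31441 MJ/h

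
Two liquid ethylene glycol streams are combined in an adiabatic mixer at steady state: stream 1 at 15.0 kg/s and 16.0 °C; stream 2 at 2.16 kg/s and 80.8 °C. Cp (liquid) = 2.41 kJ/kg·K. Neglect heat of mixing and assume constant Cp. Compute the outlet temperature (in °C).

T_out = 24.2 °C

Adiabatic, steady state ⇒ Σ ṁᵢCp,ᵢ(T_out − Tᵢ) = 0
Σ ṁᵢCp,ᵢTᵢ = 15.0×2.41×16.0 + 2.16×2.41×80.8 = 999.01
Σ ṁᵢCp,ᵢ = 15.0×2.41 + 2.16×2.41 = 41.356
T_out = 999.01 / 41.356 = 24.157 °C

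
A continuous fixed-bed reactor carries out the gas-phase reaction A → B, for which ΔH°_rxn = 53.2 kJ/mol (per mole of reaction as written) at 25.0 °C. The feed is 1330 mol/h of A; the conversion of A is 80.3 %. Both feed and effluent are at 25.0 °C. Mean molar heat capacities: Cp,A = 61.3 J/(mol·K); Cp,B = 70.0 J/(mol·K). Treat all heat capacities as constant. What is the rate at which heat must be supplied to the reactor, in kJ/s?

Extent of reaction ξ = 0.803 × 1330 = 1068 mol/h
Reaction term: ξ·ΔH°_rxn = 1068 × 53.2 = 56817 kJ/h
Q = ΔH = 56817 kJ/h = 15.783 kW
Heat supplied = 15.783 kJ/s

Q_in = 15.8 kJ/s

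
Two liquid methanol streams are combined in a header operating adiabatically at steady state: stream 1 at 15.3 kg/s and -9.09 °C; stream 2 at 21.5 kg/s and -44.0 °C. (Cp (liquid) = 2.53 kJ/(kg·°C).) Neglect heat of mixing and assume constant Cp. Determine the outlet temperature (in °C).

T_out = -29.5 °C

No heat crosses the boundary, so H_out = H_in.
T_out = Σ ṁᵢCp,ᵢTᵢ / Σ ṁᵢCp,ᵢ
      = -2745.2 / 93.104 = -29.486 °C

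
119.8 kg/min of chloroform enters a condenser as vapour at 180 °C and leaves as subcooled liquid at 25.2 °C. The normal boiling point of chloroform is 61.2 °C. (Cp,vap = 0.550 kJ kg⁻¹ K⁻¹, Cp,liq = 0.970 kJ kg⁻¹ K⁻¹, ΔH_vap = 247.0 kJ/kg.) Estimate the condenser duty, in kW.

Q_c = 693 kW

vapour 180→61.2 °C: -65.34 kJ/kg
condensation at 61.2 °C: -247 kJ/kg
liquid 61.2→25.2 °C: -34.92 kJ/kg
Δh = -65.34 + -247 + -34.92 = -347.26 kJ/kg
Q = ṁ·Δh = 119.8 kg/min × -347.26 kJ/kg = -41602 kJ/min
|Q| = 693.36 kW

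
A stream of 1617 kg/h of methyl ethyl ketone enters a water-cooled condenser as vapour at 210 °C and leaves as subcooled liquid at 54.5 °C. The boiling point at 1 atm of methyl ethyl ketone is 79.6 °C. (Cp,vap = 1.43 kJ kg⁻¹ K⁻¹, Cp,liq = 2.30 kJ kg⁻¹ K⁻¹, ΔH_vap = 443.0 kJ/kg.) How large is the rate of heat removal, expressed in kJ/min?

Q_c = 18500 kJ/min

vapour 210→79.6 °C: -186.47 kJ/kg
condensation at 79.6 °C: -443 kJ/kg
liquid 79.6→54.5 °C: -57.73 kJ/kg
Δh = -186.47 + -443 + -57.73 = -687.2 kJ/kg
Q = ṁ·Δh = 1617 kg/h × -687.2 kJ/kg = -1.1112e+06 kJ/h
|Q| = 308.67 kW = 18520 kJ/min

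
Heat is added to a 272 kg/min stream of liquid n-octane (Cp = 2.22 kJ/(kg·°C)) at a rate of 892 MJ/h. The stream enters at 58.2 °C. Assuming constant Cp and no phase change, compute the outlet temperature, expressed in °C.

Q = 892 MJ/h = 14867 kJ/min
ΔT = Q/(ṁ·Cp) = 14867/(272×2.22) = 24.62 K
T_out = 58.2 + 24.62 = 82.82 °C

T_out = 82.8 °C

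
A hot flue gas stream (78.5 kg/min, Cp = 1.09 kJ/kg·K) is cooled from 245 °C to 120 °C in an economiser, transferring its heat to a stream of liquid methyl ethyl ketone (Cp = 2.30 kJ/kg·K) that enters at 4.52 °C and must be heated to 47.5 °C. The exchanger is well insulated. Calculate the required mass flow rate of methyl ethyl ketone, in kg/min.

ṁ_c = 108 kg/min

Heat released by hot stream: Q = 78.5 × 1.09 × (245 − 120) = 10696 kJ/min
Energy balance on cold side (adiabatic exchanger): Q = ṁ_c·Cp_c·(T_c,out − T_c,in)
ṁ_c = 10696 / [2.30 × (47.5 − 4.52)] = 108.2 kg/min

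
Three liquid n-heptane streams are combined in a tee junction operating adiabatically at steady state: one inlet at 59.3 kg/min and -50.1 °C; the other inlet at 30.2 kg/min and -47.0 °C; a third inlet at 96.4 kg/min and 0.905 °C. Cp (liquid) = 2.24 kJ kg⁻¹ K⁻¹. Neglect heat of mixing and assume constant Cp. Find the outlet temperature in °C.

T_out = -23.1 °C

No heat crosses the boundary, so H_out = H_in.
T_out = Σ ṁᵢCp,ᵢTᵢ / Σ ṁᵢCp,ᵢ
      = -9638.9 / 416.42 = -23.147 °C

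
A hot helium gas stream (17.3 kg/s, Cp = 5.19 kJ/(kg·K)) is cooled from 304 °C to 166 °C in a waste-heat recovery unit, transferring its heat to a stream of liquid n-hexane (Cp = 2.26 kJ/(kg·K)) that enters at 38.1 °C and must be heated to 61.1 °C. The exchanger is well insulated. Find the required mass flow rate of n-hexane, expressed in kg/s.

ṁ_c = 238 kg/s

Heat released by hot stream: Q = 17.3 × 5.19 × (304 − 166) = 12391 kJ/s
Energy balance on cold side (adiabatic exchanger): Q = ṁ_c·Cp_c·(T_c,out − T_c,in)
ṁ_c = 12391 / [2.26 × (61.1 − 38.1)] = 238.37 kg/s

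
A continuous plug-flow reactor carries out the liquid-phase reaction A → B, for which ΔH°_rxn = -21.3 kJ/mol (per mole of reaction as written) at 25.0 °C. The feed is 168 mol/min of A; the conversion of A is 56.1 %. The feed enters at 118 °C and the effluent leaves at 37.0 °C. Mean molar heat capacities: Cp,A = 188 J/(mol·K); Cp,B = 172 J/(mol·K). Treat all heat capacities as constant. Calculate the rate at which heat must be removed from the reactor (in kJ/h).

Q_out = 275000 kJ/h

Extent of reaction ξ = 0.561 × 168 = 94.248 mol/min
Reaction term: ξ·ΔH°_rxn = 94.248 × -21.3 = -2007.5 kJ/min
Sensible, feed 118→25 °C: -2937.3 kJ/min
Outlet flows (mol/min): A 73.752, B 94.248
Sensible, products 25→37.0 °C: 360.91 kJ/min
Q = ΔH = -4583.9 kJ/min = -76.398 kW
Heat removed = 275030 kJ/h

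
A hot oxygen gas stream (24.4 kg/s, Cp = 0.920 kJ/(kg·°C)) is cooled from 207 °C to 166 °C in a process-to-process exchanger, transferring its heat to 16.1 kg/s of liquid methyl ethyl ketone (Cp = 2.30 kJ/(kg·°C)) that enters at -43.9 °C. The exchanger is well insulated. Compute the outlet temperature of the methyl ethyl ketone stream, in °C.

Heat released by hot stream: Q = 24.4 × 0.920 × (207 − 166) = 920.37 kJ/s
Energy balance on cold side (adiabatic exchanger): Q = ṁ_c·Cp_c·(T_c,out − T_c,in)
T_c,out = -43.9 + 920.37/(16.1 × 2.30) = -19.045 °C

T_c,out = -19.0 °C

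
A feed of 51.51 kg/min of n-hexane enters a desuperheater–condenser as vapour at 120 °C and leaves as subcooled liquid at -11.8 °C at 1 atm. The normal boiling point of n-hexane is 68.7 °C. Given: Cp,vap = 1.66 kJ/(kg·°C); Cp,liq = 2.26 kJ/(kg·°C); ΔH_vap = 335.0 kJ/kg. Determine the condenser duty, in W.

vapour 120→68.7 °C: -85.158 kJ/kg
condensation at 68.7 °C: -335 kJ/kg
liquid 68.7→-11.8 °C: -181.93 kJ/kg
Δh = -85.158 + -335 + -181.93 = -602.09 kJ/kg
Q = ṁ·Δh = 51.51 kg/min × -602.09 kJ/kg = -31014 kJ/min
|Q| = 516.89 kW = 516890 W

Q_c = 517000 W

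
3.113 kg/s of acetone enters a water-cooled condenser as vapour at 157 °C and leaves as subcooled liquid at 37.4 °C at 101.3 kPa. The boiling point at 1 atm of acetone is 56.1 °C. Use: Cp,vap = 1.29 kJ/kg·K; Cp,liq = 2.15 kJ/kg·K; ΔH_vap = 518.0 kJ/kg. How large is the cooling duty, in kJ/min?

vapour 157→56.1 °C: -130.16 kJ/kg
condensation at 56.1 °C: -518 kJ/kg
liquid 56.1→37.4 °C: -40.205 kJ/kg
Δh = -130.16 + -518 + -40.205 = -688.37 kJ/kg
Q = ṁ·Δh = 3.113 kg/s × -688.37 kJ/kg = -2142.9 kJ/s
|Q| = 2142.9 kW = 128570 kJ/min

Q_c = 129000 kJ/min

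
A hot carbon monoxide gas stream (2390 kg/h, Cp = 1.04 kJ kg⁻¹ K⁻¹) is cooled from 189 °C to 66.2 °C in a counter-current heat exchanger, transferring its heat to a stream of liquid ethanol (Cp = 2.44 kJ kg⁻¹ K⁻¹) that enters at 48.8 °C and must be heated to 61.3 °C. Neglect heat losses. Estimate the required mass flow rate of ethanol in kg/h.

Heat released by hot stream: Q = 2390 × 1.04 × (189 − 66.2) = 305230 kJ/h
Energy balance on cold side (adiabatic exchanger): Q = ṁ_c·Cp_c·(T_c,out − T_c,in)
ṁ_c = 305230 / [2.44 × (61.3 − 48.8)] = 10008 kg/h

ṁ_c = 10000 kg/h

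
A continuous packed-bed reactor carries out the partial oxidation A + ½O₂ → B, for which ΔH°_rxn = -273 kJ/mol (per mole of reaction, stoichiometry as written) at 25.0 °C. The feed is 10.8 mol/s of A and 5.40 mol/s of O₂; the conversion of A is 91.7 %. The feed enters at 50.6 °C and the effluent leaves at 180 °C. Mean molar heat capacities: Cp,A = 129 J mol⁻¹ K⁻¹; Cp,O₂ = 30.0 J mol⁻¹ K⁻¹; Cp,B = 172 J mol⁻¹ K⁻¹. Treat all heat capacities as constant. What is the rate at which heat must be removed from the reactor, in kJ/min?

Q_out = 148000 kJ/min

Extent of reaction ξ = 0.917 × 10.8 = 9.9036 mol/s
Reaction term: ξ·ΔH°_rxn = 9.9036 × -273 = -2703.7 kJ/s
Sensible, feed 50.6→25 °C: -39.813 kJ/s
Outlet flows (mol/s): A 0.8964, O₂ 0.4482, B 9.9036
Sensible, products 25→180 °C: 284.04 kJ/s
Q = ΔH = -2459.5 kJ/s = -2459.5 kW
Heat removed = 147570 kJ/min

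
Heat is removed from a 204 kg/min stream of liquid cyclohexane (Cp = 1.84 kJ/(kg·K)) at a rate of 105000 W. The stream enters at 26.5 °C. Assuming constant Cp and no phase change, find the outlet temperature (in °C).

T_out = 9.72 °C

Q = 105000 W = 6300 kJ/min
ΔT = Q/(ṁ·Cp) = 6300/(204×1.84) = 16.784 K
T_out = 26.5 − 16.784 = 9.7161 °C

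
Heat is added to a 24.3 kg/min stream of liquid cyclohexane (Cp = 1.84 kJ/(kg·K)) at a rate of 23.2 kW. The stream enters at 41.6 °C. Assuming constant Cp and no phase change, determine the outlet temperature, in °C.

Q = 23.2 kW = 1392 kJ/min
ΔT = Q/(ṁ·Cp) = 1392/(24.3×1.84) = 31.133 K
T_out = 41.6 + 31.133 = 72.733 °C

T_out = 72.7 °C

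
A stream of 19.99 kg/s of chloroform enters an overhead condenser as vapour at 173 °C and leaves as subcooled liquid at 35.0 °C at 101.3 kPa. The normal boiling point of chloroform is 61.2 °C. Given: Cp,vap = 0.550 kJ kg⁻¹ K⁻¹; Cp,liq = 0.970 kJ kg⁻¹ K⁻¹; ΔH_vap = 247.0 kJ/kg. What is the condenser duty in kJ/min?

vapour 173→61.2 °C: -61.49 kJ/kg
condensation at 61.2 °C: -247 kJ/kg
liquid 61.2→35.0 °C: -25.414 kJ/kg
Δh = -61.49 + -247 + -25.414 = -333.9 kJ/kg
Q = ṁ·Δh = 19.99 kg/s × -333.9 kJ/kg = -6674.7 kJ/s
|Q| = 6674.7 kW = 400480 kJ/min

Q_c = 400000 kJ/min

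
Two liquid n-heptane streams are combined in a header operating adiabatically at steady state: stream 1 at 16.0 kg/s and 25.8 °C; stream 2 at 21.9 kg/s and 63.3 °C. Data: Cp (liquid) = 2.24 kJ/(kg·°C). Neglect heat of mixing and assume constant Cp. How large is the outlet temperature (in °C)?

T_out = 47.5 °C

No heat crosses the boundary, so H_out = H_in.
Σ ṁᵢCp,ᵢTᵢ = 16.0×2.24×25.8 + 21.9×2.24×63.3 = 4029.9
Σ ṁᵢCp,ᵢ = 16.0×2.24 + 21.9×2.24 = 84.896
T_out = 4029.9 / 84.896 = 47.469 °C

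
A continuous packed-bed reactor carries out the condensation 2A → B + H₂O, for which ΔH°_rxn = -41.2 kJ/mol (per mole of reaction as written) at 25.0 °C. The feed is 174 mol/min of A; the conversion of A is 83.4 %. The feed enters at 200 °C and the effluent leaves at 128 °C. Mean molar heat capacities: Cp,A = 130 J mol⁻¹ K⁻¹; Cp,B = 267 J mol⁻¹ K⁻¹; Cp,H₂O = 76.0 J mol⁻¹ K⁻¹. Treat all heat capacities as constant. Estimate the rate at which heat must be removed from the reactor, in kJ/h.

Q_out = 240000 kJ/h

Extent of reaction ξ = 0.834 × 174 / 2 = 72.558 mol/min
Reaction term: ξ·ΔH°_rxn = 72.558 × -41.2 = -2989.4 kJ/min
Sensible, feed 200→25 °C: -3958.5 kJ/min
Outlet flows (mol/min): A 28.884, B 72.558, H₂O 72.558
Sensible, products 25→128 °C: 2950.2 kJ/min
Q = ΔH = -3997.7 kJ/min = -66.629 kW
Heat removed = 239860 kJ/h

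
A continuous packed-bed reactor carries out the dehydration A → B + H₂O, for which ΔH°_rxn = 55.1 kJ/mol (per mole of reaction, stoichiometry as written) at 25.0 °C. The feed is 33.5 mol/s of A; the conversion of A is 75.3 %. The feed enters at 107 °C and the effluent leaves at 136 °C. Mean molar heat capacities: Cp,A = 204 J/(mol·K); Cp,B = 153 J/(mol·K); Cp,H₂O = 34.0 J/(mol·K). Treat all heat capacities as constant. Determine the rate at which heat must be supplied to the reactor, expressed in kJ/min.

Extent of reaction ξ = 0.753 × 33.5 = 25.226 mol/s
Reaction term: ξ·ΔH°_rxn = 25.226 × 55.1 = 1389.9 kJ/s
Sensible, feed 107→25 °C: -560.39 kJ/s
Outlet flows (mol/s): A 8.2745, B 25.226, H₂O 25.226
Sensible, products 25→136 °C: 710.97 kJ/s
Q = ΔH = 1540.5 kJ/s = 1540.5 kW
Heat supplied = 92431 kJ/min

Q_in = 92400 kJ/min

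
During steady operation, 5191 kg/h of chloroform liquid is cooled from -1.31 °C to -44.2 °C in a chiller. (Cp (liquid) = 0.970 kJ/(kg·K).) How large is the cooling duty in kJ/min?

Q_c = 3600 kJ/min

Q = ṁ·Cp·ΔT = 5191 × 0.970 × (-44.2 − -1.31) = -215960 kJ/h
Converting: 215960 / 3600 s = 59.99 kW
Cooling duty = 3599.4 kJ/min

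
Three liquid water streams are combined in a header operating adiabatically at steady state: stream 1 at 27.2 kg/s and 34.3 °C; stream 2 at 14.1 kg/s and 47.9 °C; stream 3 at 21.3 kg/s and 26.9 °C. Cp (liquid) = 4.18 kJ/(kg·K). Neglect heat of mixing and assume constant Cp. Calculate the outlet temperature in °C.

No heat crosses the boundary, so H_out = H_in.
Σ ṁᵢCp,ᵢTᵢ = 27.2×4.18×34.3 + 14.1×4.18×47.9 + 21.3×4.18×26.9 = 9117.9
Σ ṁᵢCp,ᵢ = 27.2×4.18 + 14.1×4.18 + 21.3×4.18 = 261.67
T_out = 9117.9 / 261.67 = 34.845 °C

T_out = 34.8 °C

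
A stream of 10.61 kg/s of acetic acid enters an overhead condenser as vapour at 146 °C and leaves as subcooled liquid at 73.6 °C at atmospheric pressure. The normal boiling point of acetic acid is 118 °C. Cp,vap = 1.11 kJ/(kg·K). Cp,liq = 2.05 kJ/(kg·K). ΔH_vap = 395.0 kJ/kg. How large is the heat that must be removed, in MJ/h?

Q_c = 19800 MJ/h

vapour 146→118 °C: -31.08 kJ/kg
condensation at 118 °C: -395 kJ/kg
liquid 118→73.6 °C: -91.02 kJ/kg
Δh = -31.08 + -395 + -91.02 = -517.1 kJ/kg
Q = ṁ·Δh = 10.61 kg/s × -517.1 kJ/kg = -5486.4 kJ/s
|Q| = 5486.4 kW = 19751 MJ/h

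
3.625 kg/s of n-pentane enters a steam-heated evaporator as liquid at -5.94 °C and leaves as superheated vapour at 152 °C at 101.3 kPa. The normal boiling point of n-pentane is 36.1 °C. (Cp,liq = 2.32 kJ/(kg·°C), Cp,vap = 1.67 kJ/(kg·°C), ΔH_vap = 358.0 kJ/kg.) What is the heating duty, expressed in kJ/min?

liquid -5.94→36.1 °C: 97.533 kJ/kg
vaporisation at 36.1 °C: 358 kJ/kg
vapour 36.1→152 °C: 193.55 kJ/kg
Δh = 97.533 + 358 + 193.55 = 649.09 kJ/kg
Q = ṁ·Δh = 3.625 kg/s × 649.09 kJ/kg = 2352.9 kJ/s
|Q| = 2352.9 kW = 141180 kJ/min

Q = 141000 kJ/min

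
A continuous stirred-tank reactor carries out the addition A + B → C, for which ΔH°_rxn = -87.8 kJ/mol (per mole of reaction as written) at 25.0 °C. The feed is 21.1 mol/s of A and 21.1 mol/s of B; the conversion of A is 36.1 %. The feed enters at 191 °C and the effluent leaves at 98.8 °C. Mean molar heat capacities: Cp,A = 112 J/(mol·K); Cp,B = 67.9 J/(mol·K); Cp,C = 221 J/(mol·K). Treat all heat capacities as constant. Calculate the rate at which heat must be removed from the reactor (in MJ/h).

Extent of reaction ξ = 0.361 × 21.1 = 7.6171 mol/s
Reaction term: ξ·ΔH°_rxn = 7.6171 × -87.8 = -668.78 kJ/s
Sensible, feed 191→25 °C: -630.12 kJ/s
Outlet flows (mol/s): A 13.483, B 13.483, C 7.6171
Sensible, products 25→98.8 °C: 303.24 kJ/s
Q = ΔH = -995.66 kJ/s = -995.66 kW
Heat removed = 3584.4 MJ/h

Q_out = 3580 MJ/h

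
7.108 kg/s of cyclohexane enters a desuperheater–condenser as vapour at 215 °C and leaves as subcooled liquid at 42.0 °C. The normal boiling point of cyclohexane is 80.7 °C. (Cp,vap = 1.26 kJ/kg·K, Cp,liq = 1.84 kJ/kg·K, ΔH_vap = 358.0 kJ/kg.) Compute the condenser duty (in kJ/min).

Q_c = 255000 kJ/min

vapour 215→80.7 °C: -169.22 kJ/kg
condensation at 80.7 °C: -358 kJ/kg
liquid 80.7→42.0 °C: -71.208 kJ/kg
Δh = -169.22 + -358 + -71.208 = -598.43 kJ/kg
Q = ṁ·Δh = 7.108 kg/s × -598.43 kJ/kg = -4253.6 kJ/s
|Q| = 4253.6 kW = 255220 kJ/min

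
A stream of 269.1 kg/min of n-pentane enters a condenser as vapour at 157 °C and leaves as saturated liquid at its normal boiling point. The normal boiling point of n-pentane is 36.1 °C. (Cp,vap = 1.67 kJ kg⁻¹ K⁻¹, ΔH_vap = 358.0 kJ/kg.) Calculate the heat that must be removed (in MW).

vapour 157→36.1 °C: -201.9 kJ/kg
condensation at 36.1 °C: -358 kJ/kg
Δh = -201.9 + -358 = -559.9 kJ/kg
Q = ṁ·Δh = 269.1 kg/min × -559.9 kJ/kg = -150670 kJ/min
|Q| = 2511.2 kW = 2.5112 MW

Q_c = 2.51 MW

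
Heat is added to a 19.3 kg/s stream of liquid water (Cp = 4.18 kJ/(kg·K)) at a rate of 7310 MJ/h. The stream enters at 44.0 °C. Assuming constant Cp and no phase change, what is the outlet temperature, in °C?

T_out = 69.2 °C

Q = 7310 MJ/h = 2030.6 kJ/s
ΔT = Q/(ṁ·Cp) = 2030.6/(19.3×4.18) = 25.17 K
T_out = 44.0 + 25.17 = 69.17 °C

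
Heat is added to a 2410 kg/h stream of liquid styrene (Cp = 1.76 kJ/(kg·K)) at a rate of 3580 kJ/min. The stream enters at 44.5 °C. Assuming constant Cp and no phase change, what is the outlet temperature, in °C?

Q = 3580 kJ/min = 214800 kJ/h
ΔT = Q/(ṁ·Cp) = 214800/(2410×1.76) = 50.641 K
T_out = 44.5 + 50.641 = 95.141 °C

T_out = 95.1 °C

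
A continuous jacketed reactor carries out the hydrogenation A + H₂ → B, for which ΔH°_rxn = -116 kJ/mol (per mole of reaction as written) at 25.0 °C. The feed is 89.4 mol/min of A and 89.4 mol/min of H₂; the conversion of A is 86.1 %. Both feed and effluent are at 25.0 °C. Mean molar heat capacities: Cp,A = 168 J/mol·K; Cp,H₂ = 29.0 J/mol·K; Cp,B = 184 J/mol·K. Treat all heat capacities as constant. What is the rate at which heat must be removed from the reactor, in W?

Extent of reaction ξ = 0.861 × 89.4 = 76.973 mol/min
Reaction term: ξ·ΔH°_rxn = 76.973 × -116 = -8928.9 kJ/min
Q = ΔH = -8928.9 kJ/min = -148.82 kW
Heat removed = 148820 W

Q_out = 149000 W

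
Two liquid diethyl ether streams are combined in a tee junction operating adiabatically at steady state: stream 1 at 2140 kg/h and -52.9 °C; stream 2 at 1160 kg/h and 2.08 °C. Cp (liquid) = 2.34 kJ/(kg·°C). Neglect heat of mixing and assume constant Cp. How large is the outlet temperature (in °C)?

T_out = -33.6 °C

Adiabatic, steady state ⇒ Σ ṁᵢCp,ᵢ(T_out − Tᵢ) = 0
Σ ṁᵢCp,ᵢTᵢ = 2140×2.34×-52.9 + 1160×2.34×2.08 = -259260
Σ ṁᵢCp,ᵢ = 2140×2.34 + 1160×2.34 = 7722
T_out = -259260 / 7722 = -33.574 °C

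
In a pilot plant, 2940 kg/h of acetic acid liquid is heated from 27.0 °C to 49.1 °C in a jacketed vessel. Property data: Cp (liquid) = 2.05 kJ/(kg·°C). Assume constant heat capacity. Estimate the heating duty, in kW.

Q = ṁ·Cp·ΔT = 2940 × 2.05 × (49.1 − 27.0) = 133200 kJ/h
Converting: 133200 / 3600 s = 36.999 kW

Q = 37.0 kW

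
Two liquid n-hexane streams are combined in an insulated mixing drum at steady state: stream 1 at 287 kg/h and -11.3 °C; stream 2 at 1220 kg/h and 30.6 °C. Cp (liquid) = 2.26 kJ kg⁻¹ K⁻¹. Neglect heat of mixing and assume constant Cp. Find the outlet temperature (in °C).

Energy balance with Q = 0: Σ ṁᵢCp,ᵢ(T_out − Tᵢ) = 0
Σ ṁᵢCp,ᵢTᵢ = 287×2.26×-11.3 + 1220×2.26×30.6 = 77041
Σ ṁᵢCp,ᵢ = 287×2.26 + 1220×2.26 = 3405.8
T_out = 77041 / 3405.8 = 22.62 °C

T_out = 22.6 °C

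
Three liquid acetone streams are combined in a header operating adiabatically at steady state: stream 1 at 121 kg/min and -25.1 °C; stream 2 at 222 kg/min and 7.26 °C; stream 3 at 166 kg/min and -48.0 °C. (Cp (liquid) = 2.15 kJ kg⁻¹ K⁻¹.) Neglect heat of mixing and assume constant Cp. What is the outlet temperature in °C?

No heat crosses the boundary, so H_out = H_in.
Σ ṁᵢCp,ᵢTᵢ = 121×2.15×-25.1 + 222×2.15×7.26 + 166×2.15×-48.0 = -20196
Σ ṁᵢCp,ᵢ = 121×2.15 + 222×2.15 + 166×2.15 = 1094.3
T_out = -20196 / 1094.3 = -18.455 °C

T_out = -18.5 °C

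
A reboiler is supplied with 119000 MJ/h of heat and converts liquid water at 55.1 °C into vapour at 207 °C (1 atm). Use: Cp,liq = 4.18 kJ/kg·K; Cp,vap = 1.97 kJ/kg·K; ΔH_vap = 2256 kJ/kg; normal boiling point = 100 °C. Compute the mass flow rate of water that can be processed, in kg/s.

Δh = 4.18×(100−55.1) + 2256 + 1.97×(207−100) = 2654.5 kJ/kg
Q = 119000 MJ/h = 33056 kJ/s = 33056 kJ/s
ṁ = Q/Δh = 33056 / 2654.5 = 12.453 kg/s

ṁ = 12.5 kg/s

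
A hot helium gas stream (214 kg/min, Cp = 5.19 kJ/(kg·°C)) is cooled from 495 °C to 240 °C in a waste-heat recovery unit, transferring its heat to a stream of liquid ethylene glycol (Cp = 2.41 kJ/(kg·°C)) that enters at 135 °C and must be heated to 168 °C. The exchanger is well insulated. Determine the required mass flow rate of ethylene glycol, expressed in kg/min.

Heat released by hot stream: Q = 214 × 5.19 × (495 − 240) = 283220 kJ/min
Energy balance on cold side (adiabatic exchanger): Q = ṁ_c·Cp_c·(T_c,out − T_c,in)
ṁ_c = 283220 / [2.41 × (168 − 135)] = 3561.2 kg/min

ṁ_c = 3560 kg/min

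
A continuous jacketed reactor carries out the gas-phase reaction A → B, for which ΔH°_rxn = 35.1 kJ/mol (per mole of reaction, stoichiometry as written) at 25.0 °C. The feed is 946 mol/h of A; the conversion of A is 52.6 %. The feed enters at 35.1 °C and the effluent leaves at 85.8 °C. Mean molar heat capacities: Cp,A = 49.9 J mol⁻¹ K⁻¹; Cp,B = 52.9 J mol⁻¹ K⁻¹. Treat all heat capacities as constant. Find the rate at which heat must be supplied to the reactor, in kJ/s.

Extent of reaction ξ = 0.526 × 946 = 497.6 mol/h
Reaction term: ξ·ΔH°_rxn = 497.6 × 35.1 = 17466 kJ/h
Sensible, feed 35.1→25 °C: -476.77 kJ/h
Outlet flows (mol/h): A 448.4, B 497.6
Sensible, products 25→85.8 °C: 2960.8 kJ/h
Q = ΔH = 19950 kJ/h = 5.5416 kW
Heat supplied = 5.5416 kJ/s

Q_in = 5.54 kJ/s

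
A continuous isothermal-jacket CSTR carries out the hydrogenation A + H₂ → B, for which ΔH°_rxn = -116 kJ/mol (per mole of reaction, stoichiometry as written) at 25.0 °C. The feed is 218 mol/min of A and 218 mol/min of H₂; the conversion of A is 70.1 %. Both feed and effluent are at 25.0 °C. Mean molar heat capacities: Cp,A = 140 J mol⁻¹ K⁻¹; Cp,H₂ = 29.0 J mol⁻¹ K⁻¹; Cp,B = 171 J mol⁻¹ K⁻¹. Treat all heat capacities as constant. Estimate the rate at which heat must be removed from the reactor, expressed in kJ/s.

Q_out = 295 kJ/s

Extent of reaction ξ = 0.701 × 218 = 152.82 mol/min
Reaction term: ξ·ΔH°_rxn = 152.82 × -116 = -17727 kJ/min
Q = ΔH = -17727 kJ/min = -295.45 kW
Heat removed = 295.45 kJ/s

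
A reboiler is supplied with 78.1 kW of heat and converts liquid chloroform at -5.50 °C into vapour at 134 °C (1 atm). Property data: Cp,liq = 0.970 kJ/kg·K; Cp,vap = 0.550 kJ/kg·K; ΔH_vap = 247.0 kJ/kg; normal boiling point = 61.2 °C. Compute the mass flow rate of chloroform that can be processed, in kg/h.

Δh = 0.970×(61.2−-5.50) + 247.0 + 0.550×(134−61.2) = 351.74 kJ/kg
Q = 78.1 kW = 78.1 kJ/s = 281160 kJ/h
ṁ = Q/Δh = 281160 / 351.74 = 799.34 kg/h

ṁ = 799 kg/h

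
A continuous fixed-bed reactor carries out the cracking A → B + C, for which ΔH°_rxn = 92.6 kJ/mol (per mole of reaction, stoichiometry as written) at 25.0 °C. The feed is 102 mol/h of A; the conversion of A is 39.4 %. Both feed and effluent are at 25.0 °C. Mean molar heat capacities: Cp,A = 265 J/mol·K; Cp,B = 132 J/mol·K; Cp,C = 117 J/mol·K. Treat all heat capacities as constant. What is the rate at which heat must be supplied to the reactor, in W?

Extent of reaction ξ = 0.394 × 102 = 40.188 mol/h
Reaction term: ξ·ΔH°_rxn = 40.188 × 92.6 = 3721.4 kJ/h
Q = ΔH = 3721.4 kJ/h = 1.0337 kW
Heat supplied = 1033.7 W

Q_in = 1030 W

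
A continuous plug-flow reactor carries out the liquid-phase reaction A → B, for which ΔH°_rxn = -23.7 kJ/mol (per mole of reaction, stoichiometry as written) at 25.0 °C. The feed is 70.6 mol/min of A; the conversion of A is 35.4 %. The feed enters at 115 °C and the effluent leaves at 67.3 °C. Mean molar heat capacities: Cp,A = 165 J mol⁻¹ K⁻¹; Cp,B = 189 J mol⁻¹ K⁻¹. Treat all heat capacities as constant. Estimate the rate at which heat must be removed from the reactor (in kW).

Q_out = 18.7 kW

Extent of reaction ξ = 0.354 × 70.6 = 24.992 mol/min
Reaction term: ξ·ΔH°_rxn = 24.992 × -23.7 = -592.32 kJ/min
Sensible, feed 115→25 °C: -1048.4 kJ/min
Outlet flows (mol/min): A 45.608, B 24.992
Sensible, products 25→67.3 °C: 518.12 kJ/min
Q = ΔH = -1122.6 kJ/min = -18.71 kW
Heat removed = 18.71 kW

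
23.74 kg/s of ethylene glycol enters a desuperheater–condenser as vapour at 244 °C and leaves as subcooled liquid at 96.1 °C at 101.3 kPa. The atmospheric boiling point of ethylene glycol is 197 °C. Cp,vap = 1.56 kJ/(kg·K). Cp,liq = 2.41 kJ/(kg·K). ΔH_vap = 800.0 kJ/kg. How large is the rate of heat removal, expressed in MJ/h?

Q_c = 95400 MJ/h

vapour 244→197 °C: -73.32 kJ/kg
condensation at 197 °C: -800 kJ/kg
liquid 197→96.1 °C: -243.17 kJ/kg
Δh = -73.32 + -800 + -243.17 = -1116.5 kJ/kg
Q = ṁ·Δh = 23.74 kg/s × -1116.5 kJ/kg = -26505 kJ/s
|Q| = 26505 kW = 95420 MJ/h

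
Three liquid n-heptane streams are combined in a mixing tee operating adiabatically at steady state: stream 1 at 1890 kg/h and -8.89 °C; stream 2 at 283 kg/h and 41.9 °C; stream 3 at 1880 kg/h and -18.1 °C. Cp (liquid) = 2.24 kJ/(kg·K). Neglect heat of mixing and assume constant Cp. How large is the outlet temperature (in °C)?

Energy balance with Q = 0: Σ ṁᵢCp,ᵢ(T_out − Tᵢ) = 0
Σ ṁᵢCp,ᵢTᵢ = 1890×2.24×-8.89 + 283×2.24×41.9 + 1880×2.24×-18.1 = -87298
Σ ṁᵢCp,ᵢ = 1890×2.24 + 283×2.24 + 1880×2.24 = 9078.7
T_out = -87298 / 9078.7 = -9.6157 °C

T_out = -9.62 °C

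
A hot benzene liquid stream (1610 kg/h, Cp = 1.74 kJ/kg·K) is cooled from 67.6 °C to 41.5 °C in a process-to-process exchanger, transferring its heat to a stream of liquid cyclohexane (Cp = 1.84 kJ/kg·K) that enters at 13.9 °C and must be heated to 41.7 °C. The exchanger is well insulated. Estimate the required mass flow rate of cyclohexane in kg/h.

ṁ_c = 1430 kg/h

Heat released by hot stream: Q = 1610 × 1.74 × (67.6 − 41.5) = 73117 kJ/h
Energy balance on cold side (adiabatic exchanger): Q = ṁ_c·Cp_c·(T_c,out − T_c,in)
ṁ_c = 73117 / [1.84 × (41.7 − 13.9)] = 1429.4 kg/h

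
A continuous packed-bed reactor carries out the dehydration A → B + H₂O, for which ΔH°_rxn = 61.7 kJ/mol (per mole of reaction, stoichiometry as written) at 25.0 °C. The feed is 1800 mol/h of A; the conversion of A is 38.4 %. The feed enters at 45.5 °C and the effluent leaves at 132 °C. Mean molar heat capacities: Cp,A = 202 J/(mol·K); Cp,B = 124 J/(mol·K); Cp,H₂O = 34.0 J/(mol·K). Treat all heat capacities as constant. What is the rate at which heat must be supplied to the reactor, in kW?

Q_in = 19.7 kW

Extent of reaction ξ = 0.384 × 1800 = 691.2 mol/h
Reaction term: ξ·ΔH°_rxn = 691.2 × 61.7 = 42647 kJ/h
Sensible, feed 45.5→25 °C: -7453.8 kJ/h
Outlet flows (mol/h): A 1108.8, B 691.2, H₂O 691.2
Sensible, products 25→132 °C: 35651 kJ/h
Q = ΔH = 70844 kJ/h = 19.679 kW
Heat supplied = 19.679 kW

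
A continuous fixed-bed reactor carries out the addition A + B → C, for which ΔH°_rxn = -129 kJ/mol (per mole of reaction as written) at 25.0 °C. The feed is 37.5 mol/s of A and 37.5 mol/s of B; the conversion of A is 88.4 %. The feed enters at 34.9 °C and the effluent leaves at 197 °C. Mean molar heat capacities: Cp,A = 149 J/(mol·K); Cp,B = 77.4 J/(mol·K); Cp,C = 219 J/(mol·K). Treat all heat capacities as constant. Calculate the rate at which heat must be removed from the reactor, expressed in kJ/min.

Q_out = 177000 kJ/min

Extent of reaction ξ = 0.884 × 37.5 = 33.15 mol/s
Reaction term: ξ·ΔH°_rxn = 33.15 × -129 = -4276.3 kJ/s
Sensible, feed 34.9→25 °C: -84.051 kJ/s
Outlet flows (mol/s): A 4.35, B 4.35, C 33.15
Sensible, products 25→197 °C: 1418.1 kJ/s
Q = ΔH = -2942.3 kJ/s = -2942.3 kW
Heat removed = 176540 kJ/min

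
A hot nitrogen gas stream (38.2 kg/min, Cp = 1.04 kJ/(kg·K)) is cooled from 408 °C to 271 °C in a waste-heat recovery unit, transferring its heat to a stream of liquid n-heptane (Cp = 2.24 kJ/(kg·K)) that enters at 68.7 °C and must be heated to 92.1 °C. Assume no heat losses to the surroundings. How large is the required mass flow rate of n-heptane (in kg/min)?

ṁ_c = 104 kg/min

Heat released by hot stream: Q = 38.2 × 1.04 × (408 − 271) = 5442.7 kJ/min
Energy balance on cold side (adiabatic exchanger): Q = ṁ_c·Cp_c·(T_c,out − T_c,in)
ṁ_c = 5442.7 / [2.24 × (92.1 − 68.7)] = 103.84 kg/min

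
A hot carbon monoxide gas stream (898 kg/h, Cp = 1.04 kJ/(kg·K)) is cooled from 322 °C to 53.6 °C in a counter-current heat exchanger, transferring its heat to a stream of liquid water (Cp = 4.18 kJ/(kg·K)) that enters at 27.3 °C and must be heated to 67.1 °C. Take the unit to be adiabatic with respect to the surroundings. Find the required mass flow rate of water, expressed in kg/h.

Heat released by hot stream: Q = 898 × 1.04 × (322 − 53.6) = 250660 kJ/h
Energy balance on cold side (adiabatic exchanger): Q = ṁ_c·Cp_c·(T_c,out − T_c,in)
ṁ_c = 250660 / [4.18 × (67.1 − 27.3)] = 1506.7 kg/h

ṁ_c = 1510 kg/h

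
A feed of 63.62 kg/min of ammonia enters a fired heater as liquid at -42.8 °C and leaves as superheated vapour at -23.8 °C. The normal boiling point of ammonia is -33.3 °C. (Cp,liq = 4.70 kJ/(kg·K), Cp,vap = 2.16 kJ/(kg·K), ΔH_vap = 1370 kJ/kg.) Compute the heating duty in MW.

Q = 1.52 MW

liquid -42.8→-33.3 °C: 44.65 kJ/kg
vaporisation at -33.3 °C: 1370 kJ/kg
vapour -33.3→-23.8 °C: 20.52 kJ/kg
Δh = 44.65 + 1370 + 20.52 = 1435.2 kJ/kg
Q = ṁ·Δh = 63.62 kg/min × 1435.2 kJ/kg = 91306 kJ/min
|Q| = 1521.8 kW = 1.5218 MW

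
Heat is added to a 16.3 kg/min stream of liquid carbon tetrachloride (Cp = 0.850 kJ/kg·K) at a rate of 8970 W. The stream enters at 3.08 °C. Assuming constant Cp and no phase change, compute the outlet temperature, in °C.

T_out = 41.9 °C

Q = 8970 W = 538.2 kJ/min
ΔT = Q/(ṁ·Cp) = 538.2/(16.3×0.850) = 38.845 K
T_out = 3.08 + 38.845 = 41.925 °C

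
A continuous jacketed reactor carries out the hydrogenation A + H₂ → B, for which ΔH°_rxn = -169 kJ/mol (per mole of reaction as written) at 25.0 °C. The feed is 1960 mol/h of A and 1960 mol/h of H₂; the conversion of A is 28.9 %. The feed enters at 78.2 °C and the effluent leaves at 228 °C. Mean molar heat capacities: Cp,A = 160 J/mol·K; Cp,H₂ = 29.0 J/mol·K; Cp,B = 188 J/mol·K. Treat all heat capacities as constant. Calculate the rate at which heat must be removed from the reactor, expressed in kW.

Extent of reaction ξ = 0.289 × 1960 = 566.44 mol/h
Reaction term: ξ·ΔH°_rxn = 566.44 × -169 = -95728 kJ/h
Sensible, feed 78.2→25 °C: -19707 kJ/h
Outlet flows (mol/h): A 1393.6, H₂ 1393.6, B 566.44
Sensible, products 25→228 °C: 75084 kJ/h
Q = ΔH = -40351 kJ/h = -11.209 kW
Heat removed = 11.209 kW

Q_out = 11.2 kW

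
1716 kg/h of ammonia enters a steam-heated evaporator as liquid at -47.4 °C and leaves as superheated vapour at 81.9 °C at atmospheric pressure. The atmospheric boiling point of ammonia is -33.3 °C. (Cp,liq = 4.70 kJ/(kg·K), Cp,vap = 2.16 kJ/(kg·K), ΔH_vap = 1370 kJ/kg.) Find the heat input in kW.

liquid -47.4→-33.3 °C: 66.27 kJ/kg
vaporisation at -33.3 °C: 1370 kJ/kg
vapour -33.3→81.9 °C: 248.83 kJ/kg
Δh = 66.27 + 1370 + 248.83 = 1685.1 kJ/kg
Q = ṁ·Δh = 1716 kg/h × 1685.1 kJ/kg = 2.8916e+06 kJ/h
|Q| = 803.23 kW

Q = 803 kW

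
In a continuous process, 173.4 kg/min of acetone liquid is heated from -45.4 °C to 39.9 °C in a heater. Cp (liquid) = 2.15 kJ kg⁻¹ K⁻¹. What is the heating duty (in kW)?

Q = ṁ·Cp·ΔT = 173.4 × 2.15 × (39.9 − -45.4) = 31801 kJ/min
Converting: 31801 / 60 s = 530.01 kW

Q = 530 kW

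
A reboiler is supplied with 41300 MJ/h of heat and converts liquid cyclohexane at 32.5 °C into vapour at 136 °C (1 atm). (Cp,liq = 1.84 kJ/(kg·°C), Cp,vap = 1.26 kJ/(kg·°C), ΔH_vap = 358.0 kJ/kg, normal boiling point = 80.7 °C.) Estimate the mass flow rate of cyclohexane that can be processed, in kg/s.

Δh = 1.84×(80.7−32.5) + 358.0 + 1.26×(136−80.7) = 516.37 kJ/kg
Q = 41300 MJ/h = 11472 kJ/s = 11472 kJ/s
ṁ = Q/Δh = 11472 / 516.37 = 22.217 kg/s

ṁ = 22.2 kg/s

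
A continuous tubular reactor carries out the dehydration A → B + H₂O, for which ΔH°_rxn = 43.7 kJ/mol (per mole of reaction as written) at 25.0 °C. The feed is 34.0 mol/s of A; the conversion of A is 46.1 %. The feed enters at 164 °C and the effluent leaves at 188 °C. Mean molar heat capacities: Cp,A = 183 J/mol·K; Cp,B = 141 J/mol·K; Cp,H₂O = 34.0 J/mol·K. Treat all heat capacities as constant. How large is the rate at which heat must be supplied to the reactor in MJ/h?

Extent of reaction ξ = 0.461 × 34.0 = 15.674 mol/s
Reaction term: ξ·ΔH°_rxn = 15.674 × 43.7 = 684.95 kJ/s
Sensible, feed 164→25 °C: -864.86 kJ/s
Outlet flows (mol/s): A 18.326, B 15.674, H₂O 15.674
Sensible, products 25→188 °C: 993.75 kJ/s
Q = ΔH = 813.84 kJ/s = 813.84 kW
Heat supplied = 2929.8 MJ/h

Q_in = 2930 MJ/h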